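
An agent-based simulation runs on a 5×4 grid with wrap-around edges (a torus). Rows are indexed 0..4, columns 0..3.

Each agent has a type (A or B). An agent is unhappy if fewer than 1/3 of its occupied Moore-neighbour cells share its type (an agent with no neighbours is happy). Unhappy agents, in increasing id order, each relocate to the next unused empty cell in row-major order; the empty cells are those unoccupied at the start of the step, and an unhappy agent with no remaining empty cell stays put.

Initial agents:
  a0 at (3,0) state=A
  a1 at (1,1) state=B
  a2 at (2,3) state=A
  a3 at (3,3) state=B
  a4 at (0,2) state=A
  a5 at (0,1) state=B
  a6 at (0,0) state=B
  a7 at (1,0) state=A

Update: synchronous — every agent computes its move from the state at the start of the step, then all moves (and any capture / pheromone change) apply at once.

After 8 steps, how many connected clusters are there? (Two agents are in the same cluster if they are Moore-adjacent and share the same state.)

t=1: a0@(3,0):A a1@(1,1):B a2@(2,3):A a3@(0,3):B a4@(1,2):A a5@(0,1):B a6@(0,0):B a7@(1,3):A
t=2: (unchanged — steady state)

2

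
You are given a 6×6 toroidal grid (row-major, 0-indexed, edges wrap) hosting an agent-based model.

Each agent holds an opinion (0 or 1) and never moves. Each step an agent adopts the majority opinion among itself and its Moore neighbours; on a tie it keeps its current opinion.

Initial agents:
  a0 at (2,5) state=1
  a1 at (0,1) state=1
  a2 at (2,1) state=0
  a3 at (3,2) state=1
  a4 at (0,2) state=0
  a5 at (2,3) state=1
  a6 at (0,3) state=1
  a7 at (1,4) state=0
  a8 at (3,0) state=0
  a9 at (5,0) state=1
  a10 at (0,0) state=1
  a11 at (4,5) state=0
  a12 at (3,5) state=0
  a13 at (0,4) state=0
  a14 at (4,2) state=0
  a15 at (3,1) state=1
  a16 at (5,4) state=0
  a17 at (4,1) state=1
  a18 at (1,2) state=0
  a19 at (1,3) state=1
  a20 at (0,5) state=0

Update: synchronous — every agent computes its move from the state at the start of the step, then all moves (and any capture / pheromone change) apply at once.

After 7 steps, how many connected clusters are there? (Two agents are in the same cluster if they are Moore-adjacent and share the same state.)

t=1: a0@(2,5):0 a1@(0,1):1 a2@(2,1):0 a3@(3,2):1 a4@(0,2):1 a5@(2,3):1 a6@(0,3):0 a7@(1,4):1 a8@(3,0):0 a9@(5,0):1 a10@(0,0):1 a11@(4,5):0 a12@(3,5):0 a13@(0,4):0 a14@(4,2):1 a15@(3,1):1 a16@(5,4):0 a17@(4,1):1 a18@(1,2):1 a19@(1,3):0 a20@(0,5):0
t=2: a0@(2,5):0 a1@(0,1):1 a2@(2,1):1 a3@(3,2):1 a4@(0,2):1 a5@(2,3):1 a6@(0,3):0 a7@(1,4):0 a8@(3,0):0 a9@(5,0):1 a10@(0,0):1 a11@(4,5):0 a12@(3,5):0 a13@(0,4):0 a14@(4,2):1 a15@(3,1):1 a16@(5,4):0 a17@(4,1):1 a18@(1,2):1 a19@(1,3):1 a20@(0,5):0
t=3: (unchanged — steady state)

2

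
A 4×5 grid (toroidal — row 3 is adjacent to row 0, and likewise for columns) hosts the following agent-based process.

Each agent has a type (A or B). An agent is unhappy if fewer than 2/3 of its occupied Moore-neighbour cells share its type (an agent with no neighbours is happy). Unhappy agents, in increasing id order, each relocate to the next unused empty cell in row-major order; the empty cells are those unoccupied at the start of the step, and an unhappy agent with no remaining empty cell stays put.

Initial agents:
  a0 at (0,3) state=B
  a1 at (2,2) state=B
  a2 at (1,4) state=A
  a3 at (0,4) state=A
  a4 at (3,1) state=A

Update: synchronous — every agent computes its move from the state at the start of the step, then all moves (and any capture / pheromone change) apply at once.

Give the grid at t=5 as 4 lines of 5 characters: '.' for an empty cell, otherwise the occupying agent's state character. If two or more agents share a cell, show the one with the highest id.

t=1: a0@(0,0):B a1@(0,1):B a2@(0,2):A a3@(1,0):A a4@(1,1):A
t=2: a0@(0,3):B a1@(0,4):B a2@(1,2):A a3@(1,3):A a4@(1,4):A
t=3: a0@(0,0):B a1@(0,1):B a2@(0,2):A a3@(1,0):A a4@(1,1):A
t=4: a0@(0,3):B a1@(0,4):B a2@(1,2):A a3@(1,3):A a4@(1,4):A
t=5: a0@(0,0):B a1@(0,1):B a2@(0,2):A a3@(1,0):A a4@(1,1):A

BBA..
AA...
.....
.....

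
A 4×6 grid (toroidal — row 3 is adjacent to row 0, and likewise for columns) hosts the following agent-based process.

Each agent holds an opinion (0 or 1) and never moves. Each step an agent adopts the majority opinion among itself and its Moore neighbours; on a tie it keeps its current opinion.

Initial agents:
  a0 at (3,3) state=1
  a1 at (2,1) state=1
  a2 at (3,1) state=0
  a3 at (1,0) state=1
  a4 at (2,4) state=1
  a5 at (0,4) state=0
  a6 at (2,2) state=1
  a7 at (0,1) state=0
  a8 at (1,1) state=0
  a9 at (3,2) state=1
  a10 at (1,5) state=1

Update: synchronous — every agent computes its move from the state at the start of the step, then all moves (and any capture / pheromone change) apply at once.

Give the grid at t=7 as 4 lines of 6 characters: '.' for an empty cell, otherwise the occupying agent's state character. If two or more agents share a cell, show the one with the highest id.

t=1: a0@(3,3):1 a1@(2,1):1 a2@(3,1):1 a3@(1,0):1 a4@(2,4):1 a5@(0,4):1 a6@(2,2):1 a7@(0,1):0 a8@(1,1):1 a9@(3,2):1 a10@(1,5):1
t=2: a0@(3,3):1 a1@(2,1):1 a2@(3,1):1 a3@(1,0):1 a4@(2,4):1 a5@(0,4):1 a6@(2,2):1 a7@(0,1):1 a8@(1,1):1 a9@(3,2):1 a10@(1,5):1
t=3: (unchanged — steady state)

.1..1.
11...1
.11.1.
.111..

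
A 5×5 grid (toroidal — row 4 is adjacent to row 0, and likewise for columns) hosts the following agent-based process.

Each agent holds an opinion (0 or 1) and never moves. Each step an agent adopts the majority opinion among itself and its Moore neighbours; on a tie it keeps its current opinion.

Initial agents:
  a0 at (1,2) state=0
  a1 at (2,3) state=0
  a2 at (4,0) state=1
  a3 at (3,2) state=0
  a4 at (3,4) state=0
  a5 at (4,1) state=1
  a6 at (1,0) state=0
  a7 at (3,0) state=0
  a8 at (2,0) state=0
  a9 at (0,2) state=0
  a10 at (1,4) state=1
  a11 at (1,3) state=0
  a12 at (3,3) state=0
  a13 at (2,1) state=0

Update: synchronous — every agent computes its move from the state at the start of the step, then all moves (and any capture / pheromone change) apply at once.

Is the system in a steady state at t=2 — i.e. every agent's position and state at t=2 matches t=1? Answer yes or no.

t=1: a0@(1,2):0 a1@(2,3):0 a2@(4,0):1 a3@(3,2):0 a4@(3,4):0 a5@(4,1):0 a6@(1,0):0 a7@(3,0):0 a8@(2,0):0 a9@(0,2):0 a10@(1,4):0 a11@(1,3):0 a12@(3,3):0 a13@(2,1):0
t=2: a0@(1,2):0 a1@(2,3):0 a2@(4,0):0 a3@(3,2):0 a4@(3,4):0 a5@(4,1):0 a6@(1,0):0 a7@(3,0):0 a8@(2,0):0 a9@(0,2):0 a10@(1,4):0 a11@(1,3):0 a12@(3,3):0 a13@(2,1):0

no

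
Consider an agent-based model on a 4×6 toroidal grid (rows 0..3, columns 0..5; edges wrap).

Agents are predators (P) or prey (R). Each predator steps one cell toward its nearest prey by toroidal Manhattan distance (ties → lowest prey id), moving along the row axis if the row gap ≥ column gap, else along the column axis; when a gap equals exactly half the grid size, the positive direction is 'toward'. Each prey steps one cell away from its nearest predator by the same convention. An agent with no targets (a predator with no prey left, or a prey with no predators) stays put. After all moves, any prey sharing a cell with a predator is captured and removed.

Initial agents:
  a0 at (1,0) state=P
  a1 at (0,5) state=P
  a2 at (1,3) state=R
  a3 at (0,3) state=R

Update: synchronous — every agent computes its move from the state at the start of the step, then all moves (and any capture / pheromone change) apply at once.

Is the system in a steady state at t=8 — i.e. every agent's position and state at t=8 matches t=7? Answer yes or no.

no

t=1: a0@(1,1):P a1@(0,4):P a2@(1,2):R a3@(0,2):R
t=2: a0@(1,2):P a1@(0,3):P a2@(1,3):R a3@(3,2):R
t=3: a0@(1,3):P a1@(1,3):P a2@(1,4):R a3@(2,2):R
t=4: a0@(1,4):P a1@(1,4):P a2@(1,5):R a3@(3,2):R
t=5: a0@(1,5):P a1@(1,5):P a2@(1,0):R a3@(2,2):R
t=6: a0@(1,0):P a1@(1,0):P a2@(1,1):R a3@(2,1):R
t=7: a0@(1,1):P a1@(1,1):P a2@(1,2):R a3@(3,1):R
t=8: a0@(1,2):P a1@(1,2):P a2@(1,3):R a3@(2,1):R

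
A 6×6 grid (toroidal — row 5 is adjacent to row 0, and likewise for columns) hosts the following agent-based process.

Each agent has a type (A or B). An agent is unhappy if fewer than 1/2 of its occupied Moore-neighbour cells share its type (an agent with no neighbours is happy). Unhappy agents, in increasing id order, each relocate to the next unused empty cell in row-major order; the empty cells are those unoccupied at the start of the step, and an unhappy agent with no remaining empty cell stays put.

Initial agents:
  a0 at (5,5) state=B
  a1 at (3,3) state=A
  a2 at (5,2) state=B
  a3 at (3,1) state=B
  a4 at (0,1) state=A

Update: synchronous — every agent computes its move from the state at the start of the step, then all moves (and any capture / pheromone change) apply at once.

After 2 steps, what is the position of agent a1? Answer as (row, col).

t=1: a0@(5,5):B a1@(3,3):A a2@(0,0):B a3@(3,1):B a4@(0,2):A
t=2: (unchanged — steady state)

(3, 3)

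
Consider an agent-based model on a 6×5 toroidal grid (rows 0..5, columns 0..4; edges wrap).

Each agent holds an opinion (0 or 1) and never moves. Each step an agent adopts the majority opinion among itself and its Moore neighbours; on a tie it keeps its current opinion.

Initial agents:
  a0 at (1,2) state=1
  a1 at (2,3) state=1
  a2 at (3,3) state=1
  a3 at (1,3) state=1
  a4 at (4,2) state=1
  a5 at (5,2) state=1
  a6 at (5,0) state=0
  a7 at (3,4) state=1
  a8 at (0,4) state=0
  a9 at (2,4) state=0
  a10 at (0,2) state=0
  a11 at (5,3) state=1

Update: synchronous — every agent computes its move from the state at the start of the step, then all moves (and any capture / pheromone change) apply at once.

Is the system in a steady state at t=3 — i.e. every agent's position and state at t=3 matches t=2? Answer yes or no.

yes

t=1: a0@(1,2):1 a1@(2,3):1 a2@(3,3):1 a3@(1,3):1 a4@(4,2):1 a5@(5,2):1 a6@(5,0):0 a7@(3,4):1 a8@(0,4):0 a9@(2,4):1 a10@(0,2):1 a11@(5,3):1
t=2: (unchanged — steady state)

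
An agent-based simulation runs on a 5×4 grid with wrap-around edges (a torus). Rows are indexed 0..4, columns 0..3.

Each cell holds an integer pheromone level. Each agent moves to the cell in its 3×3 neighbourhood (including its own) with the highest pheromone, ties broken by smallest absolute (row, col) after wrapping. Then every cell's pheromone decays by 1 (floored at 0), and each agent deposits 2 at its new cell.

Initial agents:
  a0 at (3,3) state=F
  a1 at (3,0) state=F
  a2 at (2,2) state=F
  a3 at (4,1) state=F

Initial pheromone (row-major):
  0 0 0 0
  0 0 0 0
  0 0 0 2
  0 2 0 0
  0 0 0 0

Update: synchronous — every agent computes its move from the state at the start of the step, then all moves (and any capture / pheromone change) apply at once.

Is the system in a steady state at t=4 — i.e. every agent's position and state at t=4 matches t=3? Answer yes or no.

yes

t=1: a0@(2,3) a1@(2,3) a2@(2,3) a3@(3,1) | pheromone: 0 0 0 0 / 0 0 0 0 / 0 0 0 7 / 0 3 0 0 / 0 0 0 0
t=2: a0@(2,3) a1@(2,3) a2@(2,3) a3@(3,1) | pheromone: 0 0 0 0 / 0 0 0 0 / 0 0 0 12 / 0 4 0 0 / 0 0 0 0
t=3: a0@(2,3) a1@(2,3) a2@(2,3) a3@(3,1) | pheromone: 0 0 0 0 / 0 0 0 0 / 0 0 0 17 / 0 5 0 0 / 0 0 0 0
t=4: a0@(2,3) a1@(2,3) a2@(2,3) a3@(3,1) | pheromone: 0 0 0 0 / 0 0 0 0 / 0 0 0 22 / 0 6 0 0 / 0 0 0 0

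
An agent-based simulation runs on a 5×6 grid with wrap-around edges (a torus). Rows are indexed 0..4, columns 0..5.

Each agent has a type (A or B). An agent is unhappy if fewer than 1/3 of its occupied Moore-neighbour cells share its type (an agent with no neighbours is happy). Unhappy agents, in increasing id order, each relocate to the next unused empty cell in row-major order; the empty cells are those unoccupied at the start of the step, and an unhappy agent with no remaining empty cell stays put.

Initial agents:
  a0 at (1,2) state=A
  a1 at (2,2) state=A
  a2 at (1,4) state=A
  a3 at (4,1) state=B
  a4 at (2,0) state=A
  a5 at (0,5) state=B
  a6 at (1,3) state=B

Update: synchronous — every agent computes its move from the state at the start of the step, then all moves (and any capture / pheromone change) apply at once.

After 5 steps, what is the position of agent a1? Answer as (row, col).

t=1: a0@(1,2):A a1@(2,2):A a2@(0,0):A a3@(4,1):B a4@(2,0):A a5@(0,1):B a6@(0,2):B
t=2: a0@(1,2):A a1@(2,2):A a2@(0,3):A a3@(4,1):B a4@(2,0):A a5@(0,1):B a6@(0,2):B
t=3: (unchanged — steady state)

(2, 2)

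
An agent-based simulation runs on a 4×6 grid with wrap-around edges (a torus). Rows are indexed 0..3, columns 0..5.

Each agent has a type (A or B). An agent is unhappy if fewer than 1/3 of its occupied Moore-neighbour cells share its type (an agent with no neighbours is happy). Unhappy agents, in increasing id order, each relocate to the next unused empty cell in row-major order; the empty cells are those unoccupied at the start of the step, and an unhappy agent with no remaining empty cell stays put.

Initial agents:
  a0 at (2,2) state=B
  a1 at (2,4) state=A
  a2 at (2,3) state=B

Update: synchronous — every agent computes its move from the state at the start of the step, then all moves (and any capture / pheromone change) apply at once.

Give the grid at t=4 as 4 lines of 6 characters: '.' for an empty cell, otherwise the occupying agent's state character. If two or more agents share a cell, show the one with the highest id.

t=1: a0@(2,2):B a1@(0,0):A a2@(2,3):B
t=2: (unchanged — steady state)

A.....
......
..BB..
......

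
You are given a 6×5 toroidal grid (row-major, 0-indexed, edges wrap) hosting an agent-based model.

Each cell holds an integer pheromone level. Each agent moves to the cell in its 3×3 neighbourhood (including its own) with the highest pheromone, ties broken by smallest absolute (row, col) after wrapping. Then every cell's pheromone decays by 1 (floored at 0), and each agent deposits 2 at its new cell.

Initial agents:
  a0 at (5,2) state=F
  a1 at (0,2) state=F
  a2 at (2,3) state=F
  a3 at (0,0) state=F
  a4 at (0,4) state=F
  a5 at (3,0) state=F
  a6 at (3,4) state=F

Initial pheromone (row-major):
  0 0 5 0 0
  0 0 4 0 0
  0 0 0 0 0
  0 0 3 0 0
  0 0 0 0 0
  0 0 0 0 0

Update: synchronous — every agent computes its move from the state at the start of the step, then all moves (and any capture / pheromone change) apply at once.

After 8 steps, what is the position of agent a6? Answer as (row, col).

t=1: a0@(0,2) a1@(0,2) a2@(1,2) a3@(0,0) a4@(0,0) a5@(2,0) a6@(2,0) | pheromone: 4 0 8 0 0 / 0 0 5 0 0 / 4 0 0 0 0 / 0 0 2 0 0 / 0 0 0 0 0 / 0 0 0 0 0
t=2: a0@(0,2) a1@(0,2) a2@(0,2) a3@(0,0) a4@(0,0) a5@(2,0) a6@(2,0) | pheromone: 7 0 13 0 0 / 0 0 4 0 0 / 7 0 0 0 0 / 0 0 1 0 0 / 0 0 0 0 0 / 0 0 0 0 0
t=3: a0@(0,2) a1@(0,2) a2@(0,2) a3@(0,0) a4@(0,0) a5@(2,0) a6@(2,0) | pheromone: 10 0 18 0 0 / 0 0 3 0 0 / 10 0 0 0 0 / 0 0 0 0 0 / 0 0 0 0 0 / 0 0 0 0 0
t=4: a0@(0,2) a1@(0,2) a2@(0,2) a3@(0,0) a4@(0,0) a5@(2,0) a6@(2,0) | pheromone: 13 0 23 0 0 / 0 0 2 0 0 / 13 0 0 0 0 / 0 0 0 0 0 / 0 0 0 0 0 / 0 0 0 0 0
t=5: a0@(0,2) a1@(0,2) a2@(0,2) a3@(0,0) a4@(0,0) a5@(2,0) a6@(2,0) | pheromone: 16 0 28 0 0 / 0 0 1 0 0 / 16 0 0 0 0 / 0 0 0 0 0 / 0 0 0 0 0 / 0 0 0 0 0
t=6: a0@(0,2) a1@(0,2) a2@(0,2) a3@(0,0) a4@(0,0) a5@(2,0) a6@(2,0) | pheromone: 19 0 33 0 0 / 0 0 0 0 0 / 19 0 0 0 0 / 0 0 0 0 0 / 0 0 0 0 0 / 0 0 0 0 0
t=7: a0@(0,2) a1@(0,2) a2@(0,2) a3@(0,0) a4@(0,0) a5@(2,0) a6@(2,0) | pheromone: 22 0 38 0 0 / 0 0 0 0 0 / 22 0 0 0 0 / 0 0 0 0 0 / 0 0 0 0 0 / 0 0 0 0 0
t=8: a0@(0,2) a1@(0,2) a2@(0,2) a3@(0,0) a4@(0,0) a5@(2,0) a6@(2,0) | pheromone: 25 0 43 0 0 / 0 0 0 0 0 / 25 0 0 0 0 / 0 0 0 0 0 / 0 0 0 0 0 / 0 0 0 0 0

(2, 0)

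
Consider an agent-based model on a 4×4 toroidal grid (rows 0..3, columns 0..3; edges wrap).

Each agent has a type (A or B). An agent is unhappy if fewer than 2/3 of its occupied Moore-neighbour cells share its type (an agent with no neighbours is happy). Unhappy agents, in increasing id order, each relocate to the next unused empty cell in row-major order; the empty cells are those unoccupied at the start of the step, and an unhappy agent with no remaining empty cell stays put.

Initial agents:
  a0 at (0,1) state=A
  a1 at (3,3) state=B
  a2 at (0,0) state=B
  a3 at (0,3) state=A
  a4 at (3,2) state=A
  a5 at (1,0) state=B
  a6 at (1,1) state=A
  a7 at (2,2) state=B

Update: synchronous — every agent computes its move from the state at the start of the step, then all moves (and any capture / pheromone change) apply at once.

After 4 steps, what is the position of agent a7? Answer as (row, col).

t=1: a0@(0,2):A a1@(1,2):B a2@(1,3):B a3@(2,0):A a4@(2,1):A a5@(2,3):B a6@(3,0):A a7@(3,1):B
t=2: a0@(0,0):A a1@(0,1):B a2@(0,3):B a3@(1,0):A a4@(1,1):A a5@(2,2):B a6@(3,2):A a7@(3,3):B
t=3: a0@(0,2):A a1@(1,2):B a2@(1,3):B a3@(2,0):A a4@(2,1):A a5@(2,3):B a6@(3,0):A a7@(3,1):B
t=4: a0@(0,0):A a1@(0,1):B a2@(0,3):B a3@(1,0):A a4@(1,1):A a5@(2,2):B a6@(3,2):A a7@(3,3):B

(3, 3)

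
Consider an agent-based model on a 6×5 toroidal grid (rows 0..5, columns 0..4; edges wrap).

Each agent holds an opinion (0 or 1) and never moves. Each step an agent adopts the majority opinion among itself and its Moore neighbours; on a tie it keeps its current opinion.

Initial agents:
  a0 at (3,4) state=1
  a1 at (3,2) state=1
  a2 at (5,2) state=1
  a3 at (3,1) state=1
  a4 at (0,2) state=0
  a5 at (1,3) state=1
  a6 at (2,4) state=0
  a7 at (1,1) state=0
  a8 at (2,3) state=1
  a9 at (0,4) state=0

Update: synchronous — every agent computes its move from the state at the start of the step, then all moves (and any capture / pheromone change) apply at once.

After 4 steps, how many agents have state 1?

t=1: a0@(3,4):1 a1@(3,2):1 a2@(5,2):1 a3@(3,1):1 a4@(0,2):0 a5@(1,3):0 a6@(2,4):1 a7@(1,1):0 a8@(2,3):1 a9@(0,4):0
t=2: (unchanged — steady state)

6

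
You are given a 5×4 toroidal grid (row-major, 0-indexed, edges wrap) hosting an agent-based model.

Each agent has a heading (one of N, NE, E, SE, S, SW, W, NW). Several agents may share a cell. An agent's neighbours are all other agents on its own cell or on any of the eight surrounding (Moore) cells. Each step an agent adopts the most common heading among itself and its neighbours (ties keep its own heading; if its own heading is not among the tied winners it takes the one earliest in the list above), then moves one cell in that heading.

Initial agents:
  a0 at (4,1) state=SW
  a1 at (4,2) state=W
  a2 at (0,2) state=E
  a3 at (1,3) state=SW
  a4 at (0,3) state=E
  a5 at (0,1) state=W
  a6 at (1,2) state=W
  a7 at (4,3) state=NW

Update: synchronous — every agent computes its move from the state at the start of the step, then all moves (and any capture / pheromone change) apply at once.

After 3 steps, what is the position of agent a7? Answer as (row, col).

(4, 2)

t=1: a0@(4,0):W a1@(4,1):W a2@(0,1):W a3@(1,0):E a4@(0,0):E a5@(0,0):W a6@(1,1):W a7@(4,0):E
t=2: a0@(4,3):W a1@(4,0):W a2@(0,0):W a3@(1,3):W a4@(0,3):W a5@(0,3):W a6@(1,0):W a7@(4,3):W
t=3: a0@(4,2):W a1@(4,3):W a2@(0,3):W a3@(1,2):W a4@(0,2):W a5@(0,2):W a6@(1,3):W a7@(4,2):W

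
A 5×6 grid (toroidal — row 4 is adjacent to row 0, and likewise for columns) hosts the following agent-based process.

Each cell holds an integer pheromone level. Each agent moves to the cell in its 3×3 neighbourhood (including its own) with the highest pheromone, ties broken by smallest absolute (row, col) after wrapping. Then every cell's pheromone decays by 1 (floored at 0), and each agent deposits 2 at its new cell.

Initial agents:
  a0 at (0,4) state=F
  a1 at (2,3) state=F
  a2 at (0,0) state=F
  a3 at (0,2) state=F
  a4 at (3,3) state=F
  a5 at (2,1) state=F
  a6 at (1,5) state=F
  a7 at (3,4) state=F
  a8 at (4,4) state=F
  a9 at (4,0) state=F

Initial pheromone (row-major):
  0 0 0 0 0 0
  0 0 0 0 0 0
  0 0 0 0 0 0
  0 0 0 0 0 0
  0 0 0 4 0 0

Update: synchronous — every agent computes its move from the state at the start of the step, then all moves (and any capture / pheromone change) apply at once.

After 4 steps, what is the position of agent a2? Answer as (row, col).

t=1: a0@(4,3) a1@(1,2) a2@(0,0) a3@(4,3) a4@(4,3) a5@(1,0) a6@(0,0) a7@(4,3) a8@(4,3) a9@(0,0) | pheromone: 6 0 0 0 0 0 / 2 0 2 0 0 0 / 0 0 0 0 0 0 / 0 0 0 0 0 0 / 0 0 0 13 0 0
t=2: a0@(4,3) a1@(1,2) a2@(0,0) a3@(4,3) a4@(4,3) a5@(0,0) a6@(0,0) a7@(4,3) a8@(4,3) a9@(0,0) | pheromone: 13 0 0 0 0 0 / 1 0 3 0 0 0 / 0 0 0 0 0 0 / 0 0 0 0 0 0 / 0 0 0 22 0 0
t=3: a0@(4,3) a1@(1,2) a2@(0,0) a3@(4,3) a4@(4,3) a5@(0,0) a6@(0,0) a7@(4,3) a8@(4,3) a9@(0,0) | pheromone: 20 0 0 0 0 0 / 0 0 4 0 0 0 / 0 0 0 0 0 0 / 0 0 0 0 0 0 / 0 0 0 31 0 0
t=4: a0@(4,3) a1@(1,2) a2@(0,0) a3@(4,3) a4@(4,3) a5@(0,0) a6@(0,0) a7@(4,3) a8@(4,3) a9@(0,0) | pheromone: 27 0 0 0 0 0 / 0 0 5 0 0 0 / 0 0 0 0 0 0 / 0 0 0 0 0 0 / 0 0 0 40 0 0

(0, 0)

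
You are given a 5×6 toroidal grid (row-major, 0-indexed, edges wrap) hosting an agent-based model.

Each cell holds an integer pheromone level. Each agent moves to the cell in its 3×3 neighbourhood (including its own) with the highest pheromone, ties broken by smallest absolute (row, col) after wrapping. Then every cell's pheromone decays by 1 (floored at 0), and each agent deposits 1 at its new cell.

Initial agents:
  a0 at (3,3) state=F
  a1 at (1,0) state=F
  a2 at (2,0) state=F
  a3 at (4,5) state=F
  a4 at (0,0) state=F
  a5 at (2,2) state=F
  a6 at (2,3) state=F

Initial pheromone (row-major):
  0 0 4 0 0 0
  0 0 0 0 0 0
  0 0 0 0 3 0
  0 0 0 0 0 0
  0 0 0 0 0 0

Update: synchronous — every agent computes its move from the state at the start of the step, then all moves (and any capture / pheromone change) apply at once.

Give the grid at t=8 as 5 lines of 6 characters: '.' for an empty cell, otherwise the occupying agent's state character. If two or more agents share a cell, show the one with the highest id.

t=1: a0@(2,4) a1@(0,0) a2@(1,0) a3@(0,0) a4@(0,0) a5@(1,1) a6@(2,4) | pheromone: 3 0 3 0 0 0 / 1 1 0 0 0 0 / 0 0 0 0 4 0 / 0 0 0 0 0 0 / 0 0 0 0 0 0
t=2: a0@(2,4) a1@(0,0) a2@(0,0) a3@(0,0) a4@(0,0) a5@(0,0) a6@(2,4) | pheromone: 7 0 2 0 0 0 / 0 0 0 0 0 0 / 0 0 0 0 5 0 / 0 0 0 0 0 0 / 0 0 0 0 0 0
t=3: a0@(2,4) a1@(0,0) a2@(0,0) a3@(0,0) a4@(0,0) a5@(0,0) a6@(2,4) | pheromone: 11 0 1 0 0 0 / 0 0 0 0 0 0 / 0 0 0 0 6 0 / 0 0 0 0 0 0 / 0 0 0 0 0 0
t=4: a0@(2,4) a1@(0,0) a2@(0,0) a3@(0,0) a4@(0,0) a5@(0,0) a6@(2,4) | pheromone: 15 0 0 0 0 0 / 0 0 0 0 0 0 / 0 0 0 0 7 0 / 0 0 0 0 0 0 / 0 0 0 0 0 0
t=5: a0@(2,4) a1@(0,0) a2@(0,0) a3@(0,0) a4@(0,0) a5@(0,0) a6@(2,4) | pheromone: 19 0 0 0 0 0 / 0 0 0 0 0 0 / 0 0 0 0 8 0 / 0 0 0 0 0 0 / 0 0 0 0 0 0
t=6: a0@(2,4) a1@(0,0) a2@(0,0) a3@(0,0) a4@(0,0) a5@(0,0) a6@(2,4) | pheromone: 23 0 0 0 0 0 / 0 0 0 0 0 0 / 0 0 0 0 9 0 / 0 0 0 0 0 0 / 0 0 0 0 0 0
t=7: a0@(2,4) a1@(0,0) a2@(0,0) a3@(0,0) a4@(0,0) a5@(0,0) a6@(2,4) | pheromone: 27 0 0 0 0 0 / 0 0 0 0 0 0 / 0 0 0 0 10 0 / 0 0 0 0 0 0 / 0 0 0 0 0 0
t=8: a0@(2,4) a1@(0,0) a2@(0,0) a3@(0,0) a4@(0,0) a5@(0,0) a6@(2,4) | pheromone: 31 0 0 0 0 0 / 0 0 0 0 0 0 / 0 0 0 0 11 0 / 0 0 0 0 0 0 / 0 0 0 0 0 0

F.....
......
....F.
......
......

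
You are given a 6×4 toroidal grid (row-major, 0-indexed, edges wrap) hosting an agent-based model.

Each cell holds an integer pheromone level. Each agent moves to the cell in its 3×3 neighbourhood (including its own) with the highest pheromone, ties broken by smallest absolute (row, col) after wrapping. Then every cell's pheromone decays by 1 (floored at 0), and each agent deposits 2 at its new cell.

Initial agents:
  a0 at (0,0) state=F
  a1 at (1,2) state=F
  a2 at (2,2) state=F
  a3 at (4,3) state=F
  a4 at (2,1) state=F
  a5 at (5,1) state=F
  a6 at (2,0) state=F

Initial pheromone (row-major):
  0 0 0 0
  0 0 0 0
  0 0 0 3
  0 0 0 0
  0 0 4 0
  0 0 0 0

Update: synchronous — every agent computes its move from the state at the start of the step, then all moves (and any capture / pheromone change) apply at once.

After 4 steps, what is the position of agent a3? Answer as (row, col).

(4, 2)

t=1: a0@(0,0) a1@(2,3) a2@(2,3) a3@(4,2) a4@(1,0) a5@(4,2) a6@(2,3) | pheromone: 2 0 0 0 / 2 0 0 0 / 0 0 0 8 / 0 0 0 0 / 0 0 7 0 / 0 0 0 0
t=2: a0@(0,0) a1@(2,3) a2@(2,3) a3@(4,2) a4@(2,3) a5@(4,2) a6@(2,3) | pheromone: 3 0 0 0 / 1 0 0 0 / 0 0 0 15 / 0 0 0 0 / 0 0 10 0 / 0 0 0 0
t=3: a0@(0,0) a1@(2,3) a2@(2,3) a3@(4,2) a4@(2,3) a5@(4,2) a6@(2,3) | pheromone: 4 0 0 0 / 0 0 0 0 / 0 0 0 22 / 0 0 0 0 / 0 0 13 0 / 0 0 0 0
t=4: a0@(0,0) a1@(2,3) a2@(2,3) a3@(4,2) a4@(2,3) a5@(4,2) a6@(2,3) | pheromone: 5 0 0 0 / 0 0 0 0 / 0 0 0 29 / 0 0 0 0 / 0 0 16 0 / 0 0 0 0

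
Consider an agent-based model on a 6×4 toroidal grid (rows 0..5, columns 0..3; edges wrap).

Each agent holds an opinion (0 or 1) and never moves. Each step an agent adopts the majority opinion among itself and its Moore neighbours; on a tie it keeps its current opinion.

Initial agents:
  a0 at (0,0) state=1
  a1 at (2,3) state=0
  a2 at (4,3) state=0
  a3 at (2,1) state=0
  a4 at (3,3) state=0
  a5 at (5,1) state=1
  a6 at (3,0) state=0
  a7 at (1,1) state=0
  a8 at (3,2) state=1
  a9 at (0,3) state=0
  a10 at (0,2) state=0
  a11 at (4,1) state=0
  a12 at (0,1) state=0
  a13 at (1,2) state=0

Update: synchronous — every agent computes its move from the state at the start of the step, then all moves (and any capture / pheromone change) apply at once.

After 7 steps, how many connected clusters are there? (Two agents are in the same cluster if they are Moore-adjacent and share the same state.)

1

t=1: a0@(0,0):0 a1@(2,3):0 a2@(4,3):0 a3@(2,1):0 a4@(3,3):0 a5@(5,1):0 a6@(3,0):0 a7@(1,1):0 a8@(3,2):0 a9@(0,3):0 a10@(0,2):0 a11@(4,1):0 a12@(0,1):0 a13@(1,2):0
t=2: (unchanged — steady state)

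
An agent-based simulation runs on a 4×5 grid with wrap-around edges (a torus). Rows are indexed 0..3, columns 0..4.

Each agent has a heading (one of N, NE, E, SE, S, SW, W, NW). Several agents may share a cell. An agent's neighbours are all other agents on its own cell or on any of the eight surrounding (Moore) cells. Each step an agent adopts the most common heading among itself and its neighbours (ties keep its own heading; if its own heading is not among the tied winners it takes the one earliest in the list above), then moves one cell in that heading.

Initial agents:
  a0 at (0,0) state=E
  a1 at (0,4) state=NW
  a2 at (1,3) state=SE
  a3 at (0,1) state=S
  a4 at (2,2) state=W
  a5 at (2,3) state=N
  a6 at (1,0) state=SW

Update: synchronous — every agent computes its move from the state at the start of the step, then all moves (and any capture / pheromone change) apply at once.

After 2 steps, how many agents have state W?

1

t=1: a0@(0,1):E a1@(3,3):NW a2@(2,4):SE a3@(1,1):S a4@(2,1):W a5@(1,3):N a6@(2,4):SW
t=2: a0@(0,2):E a1@(2,2):NW a2@(3,0):SE a3@(2,1):S a4@(2,0):W a5@(0,3):N a6@(3,3):SW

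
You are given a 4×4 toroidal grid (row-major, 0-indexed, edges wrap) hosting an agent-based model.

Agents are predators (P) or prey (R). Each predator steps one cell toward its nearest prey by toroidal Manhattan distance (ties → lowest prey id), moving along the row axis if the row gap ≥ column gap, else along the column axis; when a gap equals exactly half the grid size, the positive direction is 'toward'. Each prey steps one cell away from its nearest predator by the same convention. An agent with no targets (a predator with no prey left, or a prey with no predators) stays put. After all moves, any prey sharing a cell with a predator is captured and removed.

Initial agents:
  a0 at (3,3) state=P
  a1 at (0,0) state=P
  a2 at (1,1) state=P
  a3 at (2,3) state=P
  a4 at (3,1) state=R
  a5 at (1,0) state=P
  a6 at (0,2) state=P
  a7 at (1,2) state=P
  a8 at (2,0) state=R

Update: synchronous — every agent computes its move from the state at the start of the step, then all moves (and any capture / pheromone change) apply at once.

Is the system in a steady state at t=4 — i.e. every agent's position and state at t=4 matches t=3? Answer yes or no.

yes

t=1: a0@(3,0):P a1@(3,0):P a2@(2,1):P a3@(2,0):P a5@(2,0):P a6@(3,2):P a7@(2,2):P
t=2: (unchanged — steady state)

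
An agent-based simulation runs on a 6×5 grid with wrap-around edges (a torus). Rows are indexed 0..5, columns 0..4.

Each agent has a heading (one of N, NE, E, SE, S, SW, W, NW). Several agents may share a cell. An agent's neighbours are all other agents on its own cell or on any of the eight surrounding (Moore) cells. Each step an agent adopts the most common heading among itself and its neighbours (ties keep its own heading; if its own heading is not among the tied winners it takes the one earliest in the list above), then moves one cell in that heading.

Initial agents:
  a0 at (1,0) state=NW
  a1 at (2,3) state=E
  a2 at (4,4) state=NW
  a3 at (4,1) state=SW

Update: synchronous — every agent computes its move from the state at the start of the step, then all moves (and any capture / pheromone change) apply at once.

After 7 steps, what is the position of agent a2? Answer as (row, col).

t=1: a0@(0,4):NW a1@(2,4):E a2@(3,3):NW a3@(5,0):SW
t=2: a0@(5,3):NW a1@(2,0):E a2@(2,2):NW a3@(0,4):SW
t=3: a0@(4,2):NW a1@(2,1):E a2@(1,1):NW a3@(1,3):SW
t=4: a0@(3,1):NW a1@(2,2):E a2@(0,0):NW a3@(2,2):SW
t=5: a0@(2,0):NW a1@(2,3):E a2@(5,4):NW a3@(3,1):SW
t=6: a0@(1,4):NW a1@(2,4):E a2@(4,3):NW a3@(4,0):SW
t=7: a0@(0,3):NW a1@(2,0):E a2@(3,2):NW a3@(5,4):SW

(3, 2)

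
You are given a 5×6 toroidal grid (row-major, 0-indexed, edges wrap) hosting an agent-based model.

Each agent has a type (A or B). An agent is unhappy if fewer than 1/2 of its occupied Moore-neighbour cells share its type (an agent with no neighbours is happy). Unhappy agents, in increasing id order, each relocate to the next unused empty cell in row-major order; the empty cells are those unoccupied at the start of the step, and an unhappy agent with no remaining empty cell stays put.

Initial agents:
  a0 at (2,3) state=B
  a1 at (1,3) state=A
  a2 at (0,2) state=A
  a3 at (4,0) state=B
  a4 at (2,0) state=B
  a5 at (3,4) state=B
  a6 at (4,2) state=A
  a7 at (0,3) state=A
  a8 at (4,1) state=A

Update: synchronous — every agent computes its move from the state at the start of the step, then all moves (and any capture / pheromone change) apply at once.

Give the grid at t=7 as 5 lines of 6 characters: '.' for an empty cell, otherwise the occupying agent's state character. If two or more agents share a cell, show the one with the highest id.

t=1: a0@(2,3):B a1@(1,3):A a2@(0,2):A a3@(0,0):B a4@(2,0):B a5@(3,4):B a6@(4,2):A a7@(0,3):A a8@(4,1):A
t=2: a0@(2,3):B a1@(1,3):A a2@(0,2):A a3@(0,1):B a4@(2,0):B a5@(3,4):B a6@(4,2):A a7@(0,3):A a8@(4,1):A
t=3: a0@(2,3):B a1@(1,3):A a2@(0,2):A a3@(0,0):B a4@(2,0):B a5@(3,4):B a6@(4,2):A a7@(0,3):A a8@(4,1):A
t=4: a0@(2,3):B a1@(1,3):A a2@(0,2):A a3@(0,1):B a4@(2,0):B a5@(3,4):B a6@(4,2):A a7@(0,3):A a8@(4,1):A
t=5: a0@(2,3):B a1@(1,3):A a2@(0,2):A a3@(0,0):B a4@(2,0):B a5@(3,4):B a6@(4,2):A a7@(0,3):A a8@(4,1):A
t=6: a0@(2,3):B a1@(1,3):A a2@(0,2):A a3@(0,1):B a4@(2,0):B a5@(3,4):B a6@(4,2):A a7@(0,3):A a8@(4,1):A
t=7: a0@(2,3):B a1@(1,3):A a2@(0,2):A a3@(0,0):B a4@(2,0):B a5@(3,4):B a6@(4,2):A a7@(0,3):A a8@(4,1):A

B.AA..
...A..
B..B..
....B.
.AA...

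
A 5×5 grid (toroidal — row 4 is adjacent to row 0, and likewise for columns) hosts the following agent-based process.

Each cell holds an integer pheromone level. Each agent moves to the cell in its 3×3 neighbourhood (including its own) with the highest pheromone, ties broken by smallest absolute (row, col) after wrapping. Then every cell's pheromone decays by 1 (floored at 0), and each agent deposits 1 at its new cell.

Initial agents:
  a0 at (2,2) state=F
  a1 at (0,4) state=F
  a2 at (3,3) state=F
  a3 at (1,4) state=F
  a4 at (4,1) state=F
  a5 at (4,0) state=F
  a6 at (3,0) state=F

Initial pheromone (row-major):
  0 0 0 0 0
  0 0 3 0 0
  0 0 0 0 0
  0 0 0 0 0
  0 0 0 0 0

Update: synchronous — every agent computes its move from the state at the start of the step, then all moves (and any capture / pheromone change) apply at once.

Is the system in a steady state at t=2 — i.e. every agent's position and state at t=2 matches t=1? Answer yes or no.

t=1: a0@(1,2) a1@(0,0) a2@(2,2) a3@(0,0) a4@(0,0) a5@(0,0) a6@(2,0) | pheromone: 4 0 0 0 0 / 0 0 3 0 0 / 1 0 1 0 0 / 0 0 0 0 0 / 0 0 0 0 0
t=2: a0@(1,2) a1@(0,0) a2@(1,2) a3@(0,0) a4@(0,0) a5@(0,0) a6@(2,0) | pheromone: 7 0 0 0 0 / 0 0 4 0 0 / 1 0 0 0 0 / 0 0 0 0 0 / 0 0 0 0 0

no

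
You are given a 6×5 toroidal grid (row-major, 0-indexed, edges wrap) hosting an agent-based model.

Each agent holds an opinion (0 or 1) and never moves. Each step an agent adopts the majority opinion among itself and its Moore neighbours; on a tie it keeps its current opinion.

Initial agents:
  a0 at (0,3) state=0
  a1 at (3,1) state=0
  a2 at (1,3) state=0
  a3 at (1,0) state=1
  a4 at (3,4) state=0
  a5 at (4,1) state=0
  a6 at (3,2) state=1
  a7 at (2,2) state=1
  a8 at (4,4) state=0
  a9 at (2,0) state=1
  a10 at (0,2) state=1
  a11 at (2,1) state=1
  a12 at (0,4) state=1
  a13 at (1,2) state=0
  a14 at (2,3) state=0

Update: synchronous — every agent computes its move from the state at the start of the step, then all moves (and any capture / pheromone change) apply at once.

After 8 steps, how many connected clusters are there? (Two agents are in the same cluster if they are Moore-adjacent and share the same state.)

t=1: a0@(0,3):0 a1@(3,1):1 a2@(1,3):0 a3@(1,0):1 a4@(3,4):0 a5@(4,1):0 a6@(3,2):1 a7@(2,2):0 a8@(4,4):0 a9@(2,0):1 a10@(0,2):0 a11@(2,1):1 a12@(0,4):1 a13@(1,2):0 a14@(2,3):0
t=2: a0@(0,3):0 a1@(3,1):1 a2@(1,3):0 a3@(1,0):1 a4@(3,4):0 a5@(4,1):1 a6@(3,2):1 a7@(2,2):0 a8@(4,4):0 a9@(2,0):1 a10@(0,2):0 a11@(2,1):1 a12@(0,4):1 a13@(1,2):0 a14@(2,3):0
t=3: (unchanged — steady state)

2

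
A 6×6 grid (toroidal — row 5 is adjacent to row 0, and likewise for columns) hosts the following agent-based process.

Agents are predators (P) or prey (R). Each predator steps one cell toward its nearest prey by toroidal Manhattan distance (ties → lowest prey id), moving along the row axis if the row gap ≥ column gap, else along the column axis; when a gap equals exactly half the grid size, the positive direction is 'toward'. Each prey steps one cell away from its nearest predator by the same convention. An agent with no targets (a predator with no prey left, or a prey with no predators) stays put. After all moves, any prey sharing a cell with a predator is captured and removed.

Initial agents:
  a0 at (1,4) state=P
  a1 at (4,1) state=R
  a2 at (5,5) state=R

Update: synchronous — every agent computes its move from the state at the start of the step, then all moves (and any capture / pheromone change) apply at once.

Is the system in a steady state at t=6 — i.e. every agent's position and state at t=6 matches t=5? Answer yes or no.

no

t=1: a0@(0,4):P a1@(3,1):R a2@(4,5):R
t=2: a0@(5,4):P a1@(2,1):R a2@(3,5):R
t=3: a0@(4,4):P a1@(1,1):R a2@(2,5):R
t=4: a0@(3,4):P a1@(0,1):R a2@(1,5):R
t=5: a0@(2,4):P a1@(5,1):R a2@(0,5):R
t=6: a0@(1,4):P a1@(4,1):R a2@(5,5):R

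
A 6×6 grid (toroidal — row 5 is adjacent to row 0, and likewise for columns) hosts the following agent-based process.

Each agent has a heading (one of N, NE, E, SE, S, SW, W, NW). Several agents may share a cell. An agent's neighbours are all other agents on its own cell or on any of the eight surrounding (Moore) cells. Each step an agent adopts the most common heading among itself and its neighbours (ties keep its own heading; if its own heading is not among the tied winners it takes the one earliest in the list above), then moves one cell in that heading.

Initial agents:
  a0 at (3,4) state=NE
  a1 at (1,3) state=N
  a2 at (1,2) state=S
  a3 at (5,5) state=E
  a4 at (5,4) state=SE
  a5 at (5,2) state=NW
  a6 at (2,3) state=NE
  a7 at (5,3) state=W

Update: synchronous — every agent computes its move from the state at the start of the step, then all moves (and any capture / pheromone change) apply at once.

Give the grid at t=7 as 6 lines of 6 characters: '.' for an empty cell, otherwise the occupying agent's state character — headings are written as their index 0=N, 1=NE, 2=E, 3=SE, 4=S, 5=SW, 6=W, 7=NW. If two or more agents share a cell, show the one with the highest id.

.....1
1...1.
.....1
......
.7....
......

t=1: a0@(2,5):NE a1@(0,3):N a2@(2,2):S a3@(5,0):E a4@(0,5):SE a5@(4,1):NW a6@(1,4):NE a7@(5,2):W
t=2: a0@(1,0):NE a1@(5,3):N a2@(3,2):S a3@(5,1):E a4@(1,0):SE a5@(3,0):NW a6@(0,5):NE a7@(5,1):W
t=3: a0@(0,1):NE a1@(4,3):N a2@(4,2):S a3@(5,2):E a4@(0,1):NE a5@(2,5):NW a6@(5,0):NE a7@(5,0):W
t=4: a0@(5,2):NE a1@(3,3):N a2@(5,2):S a3@(4,3):NE a4@(5,2):NE a5@(1,4):NW a6@(4,1):NE a7@(4,1):NE
t=5: a0@(4,3):NE a1@(2,3):N a2@(4,3):NE a3@(3,4):NE a4@(4,3):NE a5@(0,3):NW a6@(3,2):NE a7@(3,2):NE
t=6: a0@(3,4):NE a1@(1,4):NE a2@(3,4):NE a3@(2,5):NE a4@(3,4):NE a5@(5,2):NW a6@(2,3):NE a7@(2,3):NE
t=7: a0@(2,5):NE a1@(0,5):NE a2@(2,5):NE a3@(1,0):NE a4@(2,5):NE a5@(4,1):NW a6@(1,4):NE a7@(1,4):NE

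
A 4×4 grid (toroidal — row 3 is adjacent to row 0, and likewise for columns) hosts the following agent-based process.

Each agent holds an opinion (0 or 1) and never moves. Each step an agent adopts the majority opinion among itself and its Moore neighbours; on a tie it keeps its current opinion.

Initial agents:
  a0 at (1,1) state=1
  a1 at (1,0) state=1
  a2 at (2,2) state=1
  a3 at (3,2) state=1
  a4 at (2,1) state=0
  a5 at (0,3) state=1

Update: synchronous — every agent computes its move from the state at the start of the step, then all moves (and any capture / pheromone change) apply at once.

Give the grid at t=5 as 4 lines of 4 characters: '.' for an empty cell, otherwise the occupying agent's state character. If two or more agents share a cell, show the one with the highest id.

...1
11..
.11.
..1.

t=1: a0@(1,1):1 a1@(1,0):1 a2@(2,2):1 a3@(3,2):1 a4@(2,1):1 a5@(0,3):1
t=2: (unchanged — steady state)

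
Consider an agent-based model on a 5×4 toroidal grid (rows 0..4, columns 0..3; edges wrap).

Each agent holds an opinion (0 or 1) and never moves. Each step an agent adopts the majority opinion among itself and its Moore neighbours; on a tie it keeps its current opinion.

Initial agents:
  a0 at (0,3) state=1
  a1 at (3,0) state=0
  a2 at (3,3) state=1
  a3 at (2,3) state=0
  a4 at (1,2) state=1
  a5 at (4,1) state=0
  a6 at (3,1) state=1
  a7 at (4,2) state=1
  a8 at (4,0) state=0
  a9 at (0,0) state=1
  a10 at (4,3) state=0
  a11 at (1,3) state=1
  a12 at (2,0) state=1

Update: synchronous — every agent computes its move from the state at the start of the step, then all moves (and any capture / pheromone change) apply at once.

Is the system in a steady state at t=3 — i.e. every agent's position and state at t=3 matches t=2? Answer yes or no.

no

t=1: a0@(0,3):1 a1@(3,0):0 a2@(3,3):0 a3@(2,3):1 a4@(1,2):1 a5@(4,1):0 a6@(3,1):1 a7@(4,2):1 a8@(4,0):0 a9@(0,0):1 a10@(4,3):1 a11@(1,3):1 a12@(2,0):1
t=2: a0@(0,3):1 a1@(3,0):0 a2@(3,3):1 a3@(2,3):1 a4@(1,2):1 a5@(4,1):0 a6@(3,1):1 a7@(4,2):1 a8@(4,0):0 a9@(0,0):1 a10@(4,3):1 a11@(1,3):1 a12@(2,0):1
t=3: a0@(0,3):1 a1@(3,0):1 a2@(3,3):1 a3@(2,3):1 a4@(1,2):1 a5@(4,1):0 a6@(3,1):1 a7@(4,2):1 a8@(4,0):1 a9@(0,0):1 a10@(4,3):1 a11@(1,3):1 a12@(2,0):1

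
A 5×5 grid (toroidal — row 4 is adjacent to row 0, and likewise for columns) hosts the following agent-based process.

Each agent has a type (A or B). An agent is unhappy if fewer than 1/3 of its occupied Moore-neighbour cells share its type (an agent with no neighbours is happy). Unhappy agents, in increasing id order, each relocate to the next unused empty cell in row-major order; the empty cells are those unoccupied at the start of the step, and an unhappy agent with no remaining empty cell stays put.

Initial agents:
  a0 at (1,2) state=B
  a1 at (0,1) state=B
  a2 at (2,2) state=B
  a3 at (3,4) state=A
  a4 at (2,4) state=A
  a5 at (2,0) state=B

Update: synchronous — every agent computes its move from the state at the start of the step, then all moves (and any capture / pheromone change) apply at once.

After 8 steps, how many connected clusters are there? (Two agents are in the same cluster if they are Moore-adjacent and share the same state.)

t=1: a0@(1,2):B a1@(0,1):B a2@(2,2):B a3@(3,4):A a4@(2,4):A a5@(0,0):B
t=2: (unchanged — steady state)

2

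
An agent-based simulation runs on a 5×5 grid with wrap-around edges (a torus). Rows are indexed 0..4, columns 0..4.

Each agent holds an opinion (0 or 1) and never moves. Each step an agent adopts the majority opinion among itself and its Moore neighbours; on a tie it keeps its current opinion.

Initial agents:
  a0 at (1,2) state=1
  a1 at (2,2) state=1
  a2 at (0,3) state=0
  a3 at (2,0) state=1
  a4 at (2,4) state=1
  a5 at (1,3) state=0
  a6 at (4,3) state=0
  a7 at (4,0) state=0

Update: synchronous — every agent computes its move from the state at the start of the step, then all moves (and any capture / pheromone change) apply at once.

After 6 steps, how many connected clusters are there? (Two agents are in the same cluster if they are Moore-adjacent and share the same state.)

3

t=1: a0@(1,2):1 a1@(2,2):1 a2@(0,3):0 a3@(2,0):1 a4@(2,4):1 a5@(1,3):1 a6@(4,3):0 a7@(4,0):0
t=2: (unchanged — steady state)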